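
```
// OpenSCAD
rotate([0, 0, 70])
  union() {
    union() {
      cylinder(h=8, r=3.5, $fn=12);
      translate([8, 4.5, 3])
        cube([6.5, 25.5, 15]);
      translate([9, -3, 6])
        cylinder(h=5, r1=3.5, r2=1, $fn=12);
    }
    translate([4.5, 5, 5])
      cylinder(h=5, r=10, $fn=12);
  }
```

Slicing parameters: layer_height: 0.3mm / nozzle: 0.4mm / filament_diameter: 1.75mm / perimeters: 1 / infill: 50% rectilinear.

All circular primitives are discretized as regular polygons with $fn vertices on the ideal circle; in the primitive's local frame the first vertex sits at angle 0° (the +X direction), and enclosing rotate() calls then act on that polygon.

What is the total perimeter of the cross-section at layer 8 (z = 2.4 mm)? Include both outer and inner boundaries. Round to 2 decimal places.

At z = 2.4 mm: the r=3.5 cylinder gives a regular 12-gon of circumradius 3.5 (constant along its height) (perimeter = 2·12·3.500·sin(180°/12) = 21.74 mm); the cube at (8, 4.5) is absent (z outside [3, 18]); the cone at (9, -3) is absent (z outside [6, 11]); Taking the union: only the r=3.5 cylinder is present, so the union is just that shape — boundary = 21.74 mm; the cylinder at (4.5, 5) is absent (z outside [5, 10]); Combining (union): only the result so far is present, so the union is just that shape — boundary = 21.74 mm; (whole slice rotated 70° about Z — lengths, areas and connectivity unchanged). Overall, the cross-section is a single solid region. Total boundary length (outer) = 21.74 mm.

21.74 mm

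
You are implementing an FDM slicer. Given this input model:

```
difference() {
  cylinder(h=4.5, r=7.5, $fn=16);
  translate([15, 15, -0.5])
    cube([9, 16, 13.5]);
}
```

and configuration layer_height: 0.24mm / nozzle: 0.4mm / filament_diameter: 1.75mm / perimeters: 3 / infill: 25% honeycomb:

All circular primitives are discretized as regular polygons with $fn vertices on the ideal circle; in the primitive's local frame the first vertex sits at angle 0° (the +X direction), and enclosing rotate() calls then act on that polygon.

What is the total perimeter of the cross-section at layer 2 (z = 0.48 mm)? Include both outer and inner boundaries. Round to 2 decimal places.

46.82 mm

At z = 0.48 mm: the r=7.5 cylinder gives a regular 16-gon of circumradius 7.5 (constant along its height) (perimeter = 2·16·7.500·sin(180°/16) = 46.82 mm); the cube at (15, 15) is present — its section is the full 9×16 rectangle (perimeter 50.00 mm); After the difference (first − rest): starting from the r=7.5 cylinder, the 9×16 cube at (15, 15) misses the remaining region (no effect) — boundary = 46.82 mm. Overall, the cross-section is a single solid region. Total boundary length (outer) = 46.82 mm.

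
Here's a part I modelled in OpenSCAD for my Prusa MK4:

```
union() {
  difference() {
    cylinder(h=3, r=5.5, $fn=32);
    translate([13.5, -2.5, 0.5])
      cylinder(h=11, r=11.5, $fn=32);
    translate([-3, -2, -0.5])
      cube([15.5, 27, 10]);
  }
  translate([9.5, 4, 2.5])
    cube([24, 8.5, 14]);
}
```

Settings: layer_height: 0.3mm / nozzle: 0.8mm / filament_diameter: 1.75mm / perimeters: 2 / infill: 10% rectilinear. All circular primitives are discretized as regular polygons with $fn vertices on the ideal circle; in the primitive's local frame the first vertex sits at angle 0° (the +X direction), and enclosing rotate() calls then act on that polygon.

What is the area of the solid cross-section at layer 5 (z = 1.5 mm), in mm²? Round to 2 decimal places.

32.69 mm²

At z = 1.5 mm: the cylinder: section is a regular 32-gon, circumradius r=5.5 (area = (32/2)·5.500²·sin(360°/32) = 94.42 mm²); the r=11.5 cylinder at (13.5, -2.5) contributes a regular 32-gon of circumradius 11.5 (area = (32/2)·11.500²·sin(360°/32) = 412.81 mm²); the 15.5×27 cube at (-3, -2) contributes its full rectangle (area 418.50 mm²); After the difference (first − rest): starting from the r=5.5 cylinder (94.42 mm²), the r=11.5 cylinder at (13.5, -2.5) partially overlaps it — only the 19.92 mm² overlap (of its 412.81 mm²) is removed, clipping the outline; the 15.5×27 cube at (-3, -2) partially overlaps it — only the 41.82 mm² overlap (of its 418.50 mm²) is removed, clipping the outline — area = 32.69 mm²; the cube at (9.5, 4) does not reach this height (z outside [2.5, 16.5]); Taking the union: only the result so far is present, so the union is just that shape — area = 32.69 mm². Overall, the cross-section is a single solid region. Net area = 32.69 mm².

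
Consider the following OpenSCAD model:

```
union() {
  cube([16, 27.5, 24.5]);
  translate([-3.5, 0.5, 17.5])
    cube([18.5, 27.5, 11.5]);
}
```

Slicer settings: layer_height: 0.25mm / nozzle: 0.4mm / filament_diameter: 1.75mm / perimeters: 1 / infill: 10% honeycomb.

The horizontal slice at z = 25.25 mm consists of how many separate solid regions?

At z = 25.25 mm: the cube is absent (z outside [0, 24.5]); the 18.5×27.5 cube at (-3.5, 0.5) contributes its full rectangle; Taking the union: only the 18.5×27.5 cube at (-3.5, 0.5) is present, so the union is just that shape — 1 connected region. The result has 1 disconnected region.

1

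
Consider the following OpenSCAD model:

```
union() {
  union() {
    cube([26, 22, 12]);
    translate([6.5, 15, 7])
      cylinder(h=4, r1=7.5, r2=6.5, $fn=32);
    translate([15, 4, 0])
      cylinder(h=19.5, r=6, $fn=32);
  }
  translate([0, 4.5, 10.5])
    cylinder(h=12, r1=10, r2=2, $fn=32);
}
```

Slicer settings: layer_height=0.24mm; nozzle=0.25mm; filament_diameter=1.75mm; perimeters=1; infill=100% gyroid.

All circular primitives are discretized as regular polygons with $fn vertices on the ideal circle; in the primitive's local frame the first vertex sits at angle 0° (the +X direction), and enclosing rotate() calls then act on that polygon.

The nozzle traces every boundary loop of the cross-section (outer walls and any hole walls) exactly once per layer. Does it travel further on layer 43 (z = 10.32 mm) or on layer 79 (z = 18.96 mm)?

layer 43 (z = 10.32 mm)

Layer 43 (z = 10.32): the cube is present — its section is the full 26×22 rectangle (perimeter 96.00 mm); the cone at (6.5, 15) (r1=7.5→r2=6.5) has section circumradius 6.670 here — a regular 32-gon (perimeter = 2·32·6.670·sin(180°/32) = 41.84 mm); the cylinder at (15, 4): section is a regular 32-gon, circumradius r=6 (perimeter = 2·32·6.000·sin(180°/32) = 37.64 mm); Combining (union): the regions partially overlap (shared area 238.76 mm²), so the edge portions inside another operand are dropped and the merged outline is re-measured after clipping — boundary = 97.18 mm; the cone at (0, 4.5) is not intersected at this z (z outside [10.5, 22.5]); Combining (union): only the result so far is present, so the union is just that shape — boundary = 97.18 mm. So its perimeter = 97.18 mm. Layer 79 (z = 18.96): the cube is absent (z outside [0, 12]); the cone at (6.5, 15) is not intersected at this z (z outside [7, 11]); the r=6 cylinder at (15, 4) gives a regular 32-gon of circumradius 6 (constant along its height) (perimeter = 2·32·6.000·sin(180°/32) = 37.64 mm); Merging all regions: only the r=6 cylinder at (15, 4) is present, so the union is just that shape — boundary = 37.64 mm; the cone at (0, 4.5) contributes a regular 32-gon of circumradius 4.360 (interpolated between r1=10 and r2=2 at t=0.705) (perimeter = 2·32·4.360·sin(180°/32) = 27.35 mm); Combining (union): the 2 present regions are separate (no shared area or edge), so areas and boundary lengths simply add and each stays a separate island — boundary = 64.99 mm. So its perimeter = 64.99 mm. Layer 43 is larger (97.18 vs 64.99 mm).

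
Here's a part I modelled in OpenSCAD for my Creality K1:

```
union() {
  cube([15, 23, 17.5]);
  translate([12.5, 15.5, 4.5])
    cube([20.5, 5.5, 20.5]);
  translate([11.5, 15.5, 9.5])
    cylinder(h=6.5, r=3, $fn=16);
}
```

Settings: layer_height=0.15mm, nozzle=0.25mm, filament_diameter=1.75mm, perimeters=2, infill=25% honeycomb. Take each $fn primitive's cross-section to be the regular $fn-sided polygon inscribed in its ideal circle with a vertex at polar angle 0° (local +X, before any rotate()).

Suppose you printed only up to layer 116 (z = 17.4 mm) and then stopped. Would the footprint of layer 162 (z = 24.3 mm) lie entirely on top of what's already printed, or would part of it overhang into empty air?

Compare the two slices. At z = 17.4: the cube (footprint 15×23) is included at this height (area 345.00 mm²); the cube at (12.5, 15.5) (footprint 20.5×5.5) is included at this height (area 112.75 mm²); the cylinder at (11.5, 15.5) is absent (z outside [9.5, 16]); Merging all regions: the regions partially overlap — summed areas 457.75 mm² minus the doubly-counted overlap 13.75 mm² gives 444.00 mm² — area = 444.00 mm². At z = 24.3: the cube does not reach this height (z outside [0, 17.5]); the cube at (12.5, 15.5) (footprint 20.5×5.5) is included at this height (area 112.75 mm²); the cylinder at (11.5, 15.5) is absent (z outside [9.5, 16]); Combining (union): only the 20.5×5.5 cube at (12.5, 15.5) is present, so the union is just that shape — area = 112.75 mm². Checking containment: the cross-section at z = 24.3 is a subset of the cross-section at z = 17.4.

entirely on top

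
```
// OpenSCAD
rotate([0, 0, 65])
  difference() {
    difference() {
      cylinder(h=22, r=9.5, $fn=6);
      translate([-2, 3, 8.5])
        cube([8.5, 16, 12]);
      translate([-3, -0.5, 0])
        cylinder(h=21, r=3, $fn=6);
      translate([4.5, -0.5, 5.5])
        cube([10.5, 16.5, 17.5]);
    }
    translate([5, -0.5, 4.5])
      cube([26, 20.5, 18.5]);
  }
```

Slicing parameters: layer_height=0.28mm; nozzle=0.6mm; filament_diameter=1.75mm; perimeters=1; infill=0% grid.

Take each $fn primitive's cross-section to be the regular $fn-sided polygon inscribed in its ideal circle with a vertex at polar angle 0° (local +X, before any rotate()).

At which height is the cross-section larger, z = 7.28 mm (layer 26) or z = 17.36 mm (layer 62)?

layer 26 (z = 7.28 mm)

Layer 26 (z = 7.28): the r=9.5 cylinder contributes a regular 6-gon of circumradius 9.5 (area = (6/2)·9.500²·sin(360°/6) = 234.48 mm²); the cube at (-2, 3) is absent (z outside [8.5, 20.5]); the r=3 cylinder at (-3, -0.5) contributes a regular 6-gon of circumradius 3 (area = (6/2)·3.000²·sin(360°/6) = 23.38 mm²); the cube at (4.5, -0.5) is present — its section is the full 10.5×16.5 rectangle (area 173.25 mm²); Taking the first minus the rest: starting from the r=9.5 cylinder (234.48 mm²), the r=3 cylinder at (-3, -0.5) lies wholly inside it (removes its full 23.38 mm² and its 18.00 mm outline becomes a hole wall); the 10.5×16.5 cube at (4.5, -0.5) partially overlaps it — only the 24.02 mm² overlap (of its 173.25 mm²) is removed, clipping the outline — area = 187.07 mm²; the 26×20.5 cube at (5, -0.5) contributes its full rectangle (area 533.00 mm²); Subtracting the remaining from the first: starting from that combined region (187.07 mm²), the 26×20.5 cube at (5, -0.5) misses the remaining region (no effect) — area = 187.07 mm²; (whole slice rotated 65° about Z — lengths, areas and connectivity unchanged). So its area = 187.07 mm². Layer 62 (z = 17.36): the cylinder: section is a regular 6-gon, circumradius r=9.5 (area = (6/2)·9.500²·sin(360°/6) = 234.48 mm²); the cube at (-2, 3) is present — its section is the full 8.5×16 rectangle (area 136.00 mm²); the r=3 cylinder at (-3, -0.5) gives a regular 6-gon of circumradius 3 (constant along its height) (area = (6/2)·3.000²·sin(360°/6) = 23.38 mm²); the 10.5×16.5 cube at (4.5, -0.5) contributes its full rectangle (area 173.25 mm²); Taking the first minus the rest: starting from the r=9.5 cylinder (234.48 mm²), the 8.5×16 cube at (-2, 3) partially overlaps it — only the 41.78 mm² overlap (of its 136.00 mm²) is removed, clipping the outline; the r=3 cylinder at (-3, -0.5) lies wholly inside it (removes its full 23.38 mm² and its 18.00 mm outline becomes a hole wall); the 10.5×16.5 cube at (4.5, -0.5) partially overlaps it — only the 16.22 mm² overlap (of its 173.25 mm²) is removed, clipping the outline — area = 153.09 mm²; the cube at (5, -0.5) (footprint 26×20.5) is included at this height (area 533.00 mm²); After the difference (first − rest): starting from that combined region (153.09 mm²), the 26×20.5 cube at (5, -0.5) misses the remaining region (no effect) — area = 153.09 mm²; (rotated 65° about Z; rotation is an isometry so areas/perimeters/island counts are preserved). So its area = 153.09 mm². Layer 26 is larger (187.07 vs 153.09 mm²).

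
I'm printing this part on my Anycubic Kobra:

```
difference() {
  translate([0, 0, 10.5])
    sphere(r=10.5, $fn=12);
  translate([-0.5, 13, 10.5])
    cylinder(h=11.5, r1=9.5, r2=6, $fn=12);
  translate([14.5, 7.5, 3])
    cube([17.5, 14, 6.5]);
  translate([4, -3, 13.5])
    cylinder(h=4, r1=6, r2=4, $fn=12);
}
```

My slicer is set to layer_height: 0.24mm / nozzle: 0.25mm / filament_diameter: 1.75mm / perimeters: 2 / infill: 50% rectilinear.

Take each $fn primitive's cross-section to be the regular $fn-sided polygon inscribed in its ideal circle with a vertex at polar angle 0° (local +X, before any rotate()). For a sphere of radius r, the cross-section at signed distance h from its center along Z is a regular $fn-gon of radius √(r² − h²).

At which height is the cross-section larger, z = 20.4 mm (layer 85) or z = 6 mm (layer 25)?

layer 25 (z = 6 mm)

Layer 85 (z = 20.4): the sphere: section is a regular 12-gon, circumradius = √(r²−h²) = √(10.5²−9.9²) = 3.499 (area = (12/2)·3.499²·sin(360°/12) = 36.72 mm²); the cone at (-0.5, 13) (r1=9.5→r2=6) has section circumradius 6.487 here — a regular 12-gon (area = (12/2)·6.487²·sin(360°/12) = 126.24 mm²); the cube at (14.5, 7.5) is not intersected at this z (z outside [3, 9.5]); the cone at (4, -3) does not reach this height (z outside [13.5, 17.5]); After the difference (first − rest): starting from the r=10.5 sphere (36.72 mm²), the cone at (-0.5, 13) misses the remaining region (no effect) — area = 36.72 mm². So its area = 36.72 mm². Layer 25 (z = 6): the r=10.5 sphere contributes a regular 12-gon of circumradius √(10.5²−4.5²) = 9.487 (area = (12/2)·9.487²·sin(360°/12) = 270.00 mm²); the cone at (-0.5, 13) is absent (z outside [10.5, 22]); the cube at (14.5, 7.5) is present — its section is the full 17.5×14 rectangle (area 245.00 mm²); the cone at (4, -3) is not intersected at this z (z outside [13.5, 17.5]); After the difference (first − rest): starting from the r=10.5 sphere (270.00 mm²), the 17.5×14 cube at (14.5, 7.5) misses the remaining region (no effect) — area = 270.00 mm². So its area = 270.00 mm². Layer 25 is larger (270.00 vs 36.72 mm²).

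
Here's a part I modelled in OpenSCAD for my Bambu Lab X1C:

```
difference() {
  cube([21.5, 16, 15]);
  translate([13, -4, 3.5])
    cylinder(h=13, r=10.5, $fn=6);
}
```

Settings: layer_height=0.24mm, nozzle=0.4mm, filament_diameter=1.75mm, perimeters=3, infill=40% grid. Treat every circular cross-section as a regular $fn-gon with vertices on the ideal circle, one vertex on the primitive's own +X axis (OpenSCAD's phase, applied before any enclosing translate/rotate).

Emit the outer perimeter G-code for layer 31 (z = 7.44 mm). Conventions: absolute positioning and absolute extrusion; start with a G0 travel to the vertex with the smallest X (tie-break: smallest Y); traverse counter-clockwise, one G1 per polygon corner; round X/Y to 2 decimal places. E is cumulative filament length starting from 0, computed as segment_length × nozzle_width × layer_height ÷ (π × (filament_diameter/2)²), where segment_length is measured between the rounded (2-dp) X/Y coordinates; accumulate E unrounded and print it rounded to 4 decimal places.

At z = 7.44 mm: the cube (footprint 21.5×16) is included at this height; the r=10.5 cylinder at (13, -4) contributes a regular 6-gon of circumradius 10.5; Taking the first minus the rest: starting from the 21.5×16 cube, the r=10.5 cylinder at (13, -4) partially overlaps it — only the 68.46 mm² overlap (of its 286.44 mm²) is removed, clipping the outline — 1 connected region. The outline is a single polygon with 8 vertices. Extrusion per mm of travel: 0.4 × 0.24 / (π × 0.875²) = 0.039912. Accumulating E over each segment gives final E = 3.2279.

G0 X0.00 Y0.00 Z7.44
G1 X4.81 Y0.00 E0.1920
G1 X7.75 Y5.09 E0.4266
G1 X18.25 Y5.09 E0.8457
G1 X21.19 Y0.00 E1.0803
G1 X21.50 Y0.00 E1.0926
G1 X21.50 Y16.00 E1.7312
G1 X0.00 Y16.00 E2.5893
G1 X0.00 Y0.00 E3.2279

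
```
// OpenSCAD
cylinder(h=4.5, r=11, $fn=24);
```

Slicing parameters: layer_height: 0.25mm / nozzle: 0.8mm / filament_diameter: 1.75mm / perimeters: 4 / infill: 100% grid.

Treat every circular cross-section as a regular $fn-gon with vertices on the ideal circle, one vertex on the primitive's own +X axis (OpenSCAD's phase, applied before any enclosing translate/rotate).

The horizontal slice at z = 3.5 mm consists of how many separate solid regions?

1

At z = 3.5 mm: the cylinder: section is a regular 24-gon, circumradius r=11. The result has 1 disconnected region.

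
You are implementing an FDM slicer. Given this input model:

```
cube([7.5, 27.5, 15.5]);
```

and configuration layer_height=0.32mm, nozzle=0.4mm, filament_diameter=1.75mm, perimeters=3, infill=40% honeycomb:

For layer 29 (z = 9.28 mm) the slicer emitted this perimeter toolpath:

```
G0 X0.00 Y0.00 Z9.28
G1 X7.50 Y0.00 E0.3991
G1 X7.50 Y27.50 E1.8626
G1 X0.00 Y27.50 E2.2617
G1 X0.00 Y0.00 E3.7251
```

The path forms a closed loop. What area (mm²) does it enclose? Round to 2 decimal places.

Apply the shoelace formula to the sequence of (X, Y) vertices; enclosed area = 206.25 mm².

206.25 mm²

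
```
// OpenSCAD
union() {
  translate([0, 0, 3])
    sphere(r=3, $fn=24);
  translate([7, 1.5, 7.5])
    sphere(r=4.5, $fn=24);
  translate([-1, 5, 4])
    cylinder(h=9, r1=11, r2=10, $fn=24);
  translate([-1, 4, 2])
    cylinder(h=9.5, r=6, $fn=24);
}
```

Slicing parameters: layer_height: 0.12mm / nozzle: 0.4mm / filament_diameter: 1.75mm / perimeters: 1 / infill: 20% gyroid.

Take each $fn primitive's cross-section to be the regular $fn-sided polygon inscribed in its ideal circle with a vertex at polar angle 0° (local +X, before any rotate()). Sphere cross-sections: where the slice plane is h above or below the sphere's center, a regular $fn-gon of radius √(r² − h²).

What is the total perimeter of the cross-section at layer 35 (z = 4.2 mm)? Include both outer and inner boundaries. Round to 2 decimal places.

At z = 4.2 mm: the sphere: section is a regular 24-gon, circumradius = √(r²−h²) = √(3²−1.2²) = 2.750 (perimeter = 2·24·2.750·sin(180°/24) = 17.23 mm); the r=4.5 sphere at (7, 1.5) slices to a regular 24-gon of circumradius 3.059 (√(r²−h²) with h=3.3 from center) (perimeter = 2·24·3.059·sin(180°/24) = 19.17 mm); the cone at (-1, 5) contributes a regular 24-gon of circumradius 10.978 (interpolated between r1=11 and r2=10 at t=0.022) (perimeter = 2·24·10.978·sin(180°/24) = 68.78 mm); the r=6 cylinder at (-1, 4) contributes a regular 24-gon of circumradius 6 (perimeter = 2·24·6.000·sin(180°/24) = 37.59 mm); Taking the union: the regions partially overlap (shared area 161.54 mm²), so the edge portions inside another operand are dropped and the merged outline is re-measured after clipping — boundary = 69.42 mm. Overall, the cross-section is a single solid region. Total boundary length (outer) = 69.42 mm.

69.42 mm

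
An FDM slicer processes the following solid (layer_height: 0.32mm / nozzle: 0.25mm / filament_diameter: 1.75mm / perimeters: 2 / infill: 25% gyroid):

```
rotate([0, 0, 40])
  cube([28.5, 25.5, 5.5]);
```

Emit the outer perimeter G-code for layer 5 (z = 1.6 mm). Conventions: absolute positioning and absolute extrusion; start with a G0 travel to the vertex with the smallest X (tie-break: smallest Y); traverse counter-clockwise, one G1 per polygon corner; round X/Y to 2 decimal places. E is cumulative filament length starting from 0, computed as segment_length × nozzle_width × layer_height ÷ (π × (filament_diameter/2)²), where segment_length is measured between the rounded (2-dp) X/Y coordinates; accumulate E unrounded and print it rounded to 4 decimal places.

G0 X-16.39 Y19.53 Z1.60
G1 X0.00 Y0.00 E0.8480
G1 X21.83 Y18.32 E1.7959
G1 X5.44 Y37.85 E2.6439
G1 X-16.39 Y19.53 E3.5917

At z = 1.6 mm: the cube (footprint 28.5×25.5) is included at this height; (whole slice rotated 40° about Z — lengths, areas and connectivity unchanged). The outline is a single polygon with 4 vertices. Extrusion per mm of travel: 0.25 × 0.32 / (π × 0.875²) = 0.033260. Accumulating E over each segment gives final E = 3.5917.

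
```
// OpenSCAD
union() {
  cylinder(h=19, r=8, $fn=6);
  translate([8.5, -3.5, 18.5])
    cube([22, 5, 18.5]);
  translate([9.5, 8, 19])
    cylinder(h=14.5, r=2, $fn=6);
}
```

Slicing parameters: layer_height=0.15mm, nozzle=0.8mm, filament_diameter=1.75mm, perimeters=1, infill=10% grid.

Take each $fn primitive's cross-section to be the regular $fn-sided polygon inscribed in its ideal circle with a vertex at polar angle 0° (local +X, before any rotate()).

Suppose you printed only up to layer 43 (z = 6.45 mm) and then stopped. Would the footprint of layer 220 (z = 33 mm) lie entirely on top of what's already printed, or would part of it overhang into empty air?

part overhangs

Compare the two slices. At z = 6.45: the cylinder: section is a regular 6-gon, circumradius r=8 (area = (6/2)·8.000²·sin(360°/6) = 166.28 mm²); the cube at (8.5, -3.5) does not reach this height (z outside [18.5, 37]); the cylinder at (9.5, 8) is absent (z outside [19, 33.5]); Merging all regions: only the r=8 cylinder is present, so the union is just that shape — area = 166.28 mm². At z = 33: the cylinder does not reach this height (z outside [0, 19]); the cube at (8.5, -3.5) (footprint 22×5) is included at this height (area 110.00 mm²); the cylinder at (9.5, 8): section is a regular 6-gon, circumradius r=2 (area = (6/2)·2.000²·sin(360°/6) = 10.39 mm²); Combining (union): the 2 present regions are separate (no shared area or edge), so areas and boundary lengths simply add and each stays a separate island — area = 120.39 mm². Checking containment: at z = 33 the cross-section extends beyond the z = 6.45 cross-section by about 120.39 mm².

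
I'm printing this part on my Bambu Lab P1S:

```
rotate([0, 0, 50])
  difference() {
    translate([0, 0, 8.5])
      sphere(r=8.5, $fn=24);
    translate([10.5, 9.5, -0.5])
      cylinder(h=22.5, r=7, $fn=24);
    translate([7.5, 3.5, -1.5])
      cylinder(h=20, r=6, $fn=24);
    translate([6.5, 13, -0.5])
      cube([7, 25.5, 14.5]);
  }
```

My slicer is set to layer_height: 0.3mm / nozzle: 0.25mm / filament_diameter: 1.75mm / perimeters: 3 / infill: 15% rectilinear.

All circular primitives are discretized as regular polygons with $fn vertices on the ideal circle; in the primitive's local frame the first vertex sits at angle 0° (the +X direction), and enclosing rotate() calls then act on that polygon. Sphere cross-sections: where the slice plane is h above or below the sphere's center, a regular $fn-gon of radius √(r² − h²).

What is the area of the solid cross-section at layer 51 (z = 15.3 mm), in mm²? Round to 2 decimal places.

At z = 15.3 mm: the r=8.5 sphere slices to a regular 24-gon of circumradius 5.100 (√(r²−h²) with h=6.8 from center) (area = (24/2)·5.100²·sin(360°/24) = 80.78 mm²); the r=7 cylinder at (10.5, 9.5) gives a regular 24-gon of circumradius 7 (constant along its height) (area = (24/2)·7.000²·sin(360°/24) = 152.19 mm²); the cylinder at (7.5, 3.5): section is a regular 24-gon, circumradius r=6 (area = (24/2)·6.000²·sin(360°/24) = 111.81 mm²); the cube at (6.5, 13) is absent (z outside [-0.5, 14]); After the difference (first − rest): starting from the r=8.5 sphere (80.78 mm²), the r=7 cylinder at (10.5, 9.5) misses the remaining region (no effect); the r=6 cylinder at (7.5, 3.5) partially overlaps it — only the 13.75 mm² overlap (of its 111.81 mm²) is removed, clipping the outline — area = 67.04 mm²; (rotated 50° about Z; rotation is an isometry so areas/perimeters/island counts are preserved). Overall, the cross-section is a single solid region. Net area = 67.04 mm².

67.04 mm²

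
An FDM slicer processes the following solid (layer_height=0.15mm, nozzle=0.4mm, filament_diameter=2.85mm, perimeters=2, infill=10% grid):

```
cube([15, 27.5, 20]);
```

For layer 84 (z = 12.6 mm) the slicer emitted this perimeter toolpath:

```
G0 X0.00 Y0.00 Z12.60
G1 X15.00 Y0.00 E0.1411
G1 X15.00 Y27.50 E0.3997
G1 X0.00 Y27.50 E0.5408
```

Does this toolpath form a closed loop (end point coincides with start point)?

no

Start point (G0): (0.00, 0.00). End point (last G1): the path does not return to the start — open.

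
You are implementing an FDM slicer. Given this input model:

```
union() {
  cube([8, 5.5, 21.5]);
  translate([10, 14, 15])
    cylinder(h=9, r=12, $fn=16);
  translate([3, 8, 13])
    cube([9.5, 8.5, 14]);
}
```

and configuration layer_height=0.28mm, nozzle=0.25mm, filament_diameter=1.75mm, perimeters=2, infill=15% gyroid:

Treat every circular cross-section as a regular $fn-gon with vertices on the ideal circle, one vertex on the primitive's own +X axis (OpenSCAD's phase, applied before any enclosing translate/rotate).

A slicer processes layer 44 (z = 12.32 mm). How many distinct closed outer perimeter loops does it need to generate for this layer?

1

At z = 12.32 mm: the cube (footprint 8×5.5) is included at this height; the cylinder at (10, 14) is not intersected at this z (z outside [15, 24]); the cube at (3, 8) does not reach this height (z outside [13, 27]); Merging all regions: only the 8×5.5 cube is present, so the union is just that shape — 1 connected region. The result has 1 disconnected region.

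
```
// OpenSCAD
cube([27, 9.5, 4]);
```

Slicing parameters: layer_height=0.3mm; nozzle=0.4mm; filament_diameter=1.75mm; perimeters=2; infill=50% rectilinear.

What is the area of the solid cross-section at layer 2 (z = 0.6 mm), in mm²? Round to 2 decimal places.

At z = 0.6 mm: the cube is present — its section is the full 27×9.5 rectangle (area 256.50 mm²). Overall, the cross-section is a single solid region. Net area = 256.50 mm².

256.50 mm²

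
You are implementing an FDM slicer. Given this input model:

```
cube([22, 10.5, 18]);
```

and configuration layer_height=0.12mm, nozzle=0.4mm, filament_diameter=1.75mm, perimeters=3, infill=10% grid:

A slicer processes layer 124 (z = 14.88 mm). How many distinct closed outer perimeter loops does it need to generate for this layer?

At z = 14.88 mm: the 22×10.5 cube contributes its full rectangle. The result has 1 disconnected region.

1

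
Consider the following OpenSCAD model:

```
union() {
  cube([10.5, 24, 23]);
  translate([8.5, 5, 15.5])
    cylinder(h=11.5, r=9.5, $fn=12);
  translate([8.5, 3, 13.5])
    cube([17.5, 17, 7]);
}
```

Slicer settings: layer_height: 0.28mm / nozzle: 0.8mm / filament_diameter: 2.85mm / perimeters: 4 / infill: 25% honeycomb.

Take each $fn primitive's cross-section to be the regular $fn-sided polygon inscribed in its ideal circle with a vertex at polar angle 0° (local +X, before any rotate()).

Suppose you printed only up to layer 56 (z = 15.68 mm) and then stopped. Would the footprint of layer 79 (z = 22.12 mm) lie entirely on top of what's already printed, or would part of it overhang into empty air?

Compare the two slices. At z = 15.68: the cube is present — its section is the full 10.5×24 rectangle (area 252.00 mm²); the r=9.5 cylinder at (8.5, 5) gives a regular 12-gon of circumradius 9.5 (constant along its height) (area = (12/2)·9.500²·sin(360°/12) = 270.75 mm²); the cube at (8.5, 3) (footprint 17.5×17) is included at this height (area 297.50 mm²); Merging all regions: the regions partially overlap — summed areas 820.25 mm² minus the doubly-counted overlap 234.23 mm² gives 586.02 mm² — area = 586.02 mm². At z = 22.12: the cube is present — its section is the full 10.5×24 rectangle (area 252.00 mm²); the cylinder at (8.5, 5): section is a regular 12-gon, circumradius r=9.5 (area = (12/2)·9.500²·sin(360°/12) = 270.75 mm²); the cube at (8.5, 3) does not reach this height (z outside [13.5, 20.5]); Merging all regions: the regions partially overlap — summed areas 522.75 mm² minus the doubly-counted overlap 136.55 mm² gives 386.20 mm² — area = 386.20 mm². Checking containment: the cross-section at z = 22.12 is a subset of the cross-section at z = 15.68.

entirely on top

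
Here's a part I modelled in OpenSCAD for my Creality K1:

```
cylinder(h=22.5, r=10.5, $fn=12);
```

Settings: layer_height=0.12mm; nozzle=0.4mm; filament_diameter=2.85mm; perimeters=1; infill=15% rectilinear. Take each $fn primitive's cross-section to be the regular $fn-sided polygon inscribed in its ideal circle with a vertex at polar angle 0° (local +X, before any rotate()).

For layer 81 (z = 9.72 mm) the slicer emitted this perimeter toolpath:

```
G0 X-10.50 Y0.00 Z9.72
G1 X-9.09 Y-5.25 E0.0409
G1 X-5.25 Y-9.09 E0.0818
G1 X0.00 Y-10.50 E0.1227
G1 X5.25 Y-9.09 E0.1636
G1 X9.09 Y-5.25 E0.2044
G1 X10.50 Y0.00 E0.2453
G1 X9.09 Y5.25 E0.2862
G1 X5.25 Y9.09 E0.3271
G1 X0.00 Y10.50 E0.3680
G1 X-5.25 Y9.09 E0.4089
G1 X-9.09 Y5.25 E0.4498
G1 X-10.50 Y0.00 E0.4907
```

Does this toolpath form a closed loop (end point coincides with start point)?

yes

Start point (G0): (-10.50, 0.00). End point (last G1): the path returns to the start — closed.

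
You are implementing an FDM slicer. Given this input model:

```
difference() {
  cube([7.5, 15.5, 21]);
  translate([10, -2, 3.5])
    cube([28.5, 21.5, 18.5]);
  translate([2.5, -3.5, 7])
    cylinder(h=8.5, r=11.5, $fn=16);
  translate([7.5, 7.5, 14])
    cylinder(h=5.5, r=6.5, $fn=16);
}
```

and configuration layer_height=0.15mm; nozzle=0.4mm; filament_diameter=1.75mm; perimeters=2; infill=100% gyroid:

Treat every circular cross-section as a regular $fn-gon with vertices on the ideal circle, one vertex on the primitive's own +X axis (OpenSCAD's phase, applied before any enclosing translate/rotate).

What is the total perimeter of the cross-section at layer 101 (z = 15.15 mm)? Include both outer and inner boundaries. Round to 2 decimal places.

At z = 15.15 mm: the 7.5×15.5 cube contributes its full rectangle (perimeter 46.00 mm); the 28.5×21.5 cube at (10, -2) contributes its full rectangle (perimeter 100.00 mm); the r=11.5 cylinder at (2.5, -3.5) contributes a regular 16-gon of circumradius 11.5 (perimeter = 2·16·11.500·sin(180°/16) = 71.79 mm); the r=6.5 cylinder at (7.5, 7.5) contributes a regular 16-gon of circumradius 6.5 (perimeter = 2·16·6.500·sin(180°/16) = 40.58 mm); Subtracting the remaining from the first: starting from the 7.5×15.5 cube, the 28.5×21.5 cube at (10, -2) misses the remaining region (no effect); the r=11.5 cylinder at (2.5, -3.5) partially overlaps it — only the 56.81 mm² overlap (of its 404.88 mm²) is removed, clipping the outline; the r=6.5 cylinder at (7.5, 7.5) partially overlaps it — only the 31.89 mm² overlap (of its 129.35 mm²) is removed, clipping the outline — boundary = 27.99 mm. Overall, the cross-section is a single solid region. Total boundary length (outer) = 27.99 mm.

27.99 mm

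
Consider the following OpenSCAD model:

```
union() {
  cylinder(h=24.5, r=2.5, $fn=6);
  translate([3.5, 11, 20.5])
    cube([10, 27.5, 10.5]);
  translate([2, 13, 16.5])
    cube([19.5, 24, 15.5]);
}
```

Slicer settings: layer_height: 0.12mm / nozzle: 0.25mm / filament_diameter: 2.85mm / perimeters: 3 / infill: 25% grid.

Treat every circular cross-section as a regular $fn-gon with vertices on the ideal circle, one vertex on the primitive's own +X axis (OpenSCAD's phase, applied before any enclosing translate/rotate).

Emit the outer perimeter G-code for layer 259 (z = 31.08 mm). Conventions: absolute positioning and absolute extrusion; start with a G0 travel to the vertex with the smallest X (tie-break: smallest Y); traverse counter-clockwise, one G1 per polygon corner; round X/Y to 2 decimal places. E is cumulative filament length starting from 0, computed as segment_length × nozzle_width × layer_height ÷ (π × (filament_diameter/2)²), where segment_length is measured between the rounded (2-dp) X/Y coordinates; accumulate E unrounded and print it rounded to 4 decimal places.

G0 X2.00 Y13.00 Z31.08
G1 X21.50 Y13.00 E0.0917
G1 X21.50 Y37.00 E0.2046
G1 X2.00 Y37.00 E0.2963
G1 X2.00 Y13.00 E0.4091

At z = 31.08 mm: the cylinder does not reach this height (z outside [0, 24.5]); the cube at (3.5, 11) does not reach this height (z outside [20.5, 31]); the cube at (2, 13) is present — its section is the full 19.5×24 rectangle; Combining (union): only the 19.5×24 cube at (2, 13) is present, so the union is just that shape — 1 connected region. The outline is a single polygon with 4 vertices. Extrusion per mm of travel: 0.25 × 0.12 / (π × 1.425²) = 0.004703. Accumulating E over each segment gives final E = 0.4091.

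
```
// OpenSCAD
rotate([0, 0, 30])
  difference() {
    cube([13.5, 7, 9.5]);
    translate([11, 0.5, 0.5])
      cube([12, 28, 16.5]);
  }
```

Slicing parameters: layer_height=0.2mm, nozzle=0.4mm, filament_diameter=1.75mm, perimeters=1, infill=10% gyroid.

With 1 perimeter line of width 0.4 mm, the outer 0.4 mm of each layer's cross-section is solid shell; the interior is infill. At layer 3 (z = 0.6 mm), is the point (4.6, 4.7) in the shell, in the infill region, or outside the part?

infill

At z = 0.6 mm: the cube is present — its section is the full 13.5×7 rectangle; the cube at (11, 0.5) is present — its section is the full 12×28 rectangle; After the difference (first − rest): starting from the 13.5×7 cube, the 12×28 cube at (11, 0.5) partially overlaps it — only the 16.25 mm² overlap (of its 336.00 mm²) is removed, clipping the outline — 1 connected region; (rotated 30° about Z; rotation is an isometry so areas/perimeters/island counts are preserved). Overall, the cross-section is a single solid region. Undo the 30° rotation: the query point maps to (6.334, 1.770) in the un-rotated model frame. The nearest boundary edge runs (13.50, 0.00)→(0.00, 0.00); distance from the point to it = 1.77 mm. The point is inside the cross-section and 1.77 mm from the nearest boundary — more than the 0.4 mm shell width (1 × 0.4), so it's in the infill interior.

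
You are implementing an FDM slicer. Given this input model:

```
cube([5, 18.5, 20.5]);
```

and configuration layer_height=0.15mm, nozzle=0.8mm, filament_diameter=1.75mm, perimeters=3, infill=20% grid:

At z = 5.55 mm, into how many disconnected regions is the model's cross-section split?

1

At z = 5.55 mm: the 5×18.5 cube contributes its full rectangle. The result has 1 disconnected region.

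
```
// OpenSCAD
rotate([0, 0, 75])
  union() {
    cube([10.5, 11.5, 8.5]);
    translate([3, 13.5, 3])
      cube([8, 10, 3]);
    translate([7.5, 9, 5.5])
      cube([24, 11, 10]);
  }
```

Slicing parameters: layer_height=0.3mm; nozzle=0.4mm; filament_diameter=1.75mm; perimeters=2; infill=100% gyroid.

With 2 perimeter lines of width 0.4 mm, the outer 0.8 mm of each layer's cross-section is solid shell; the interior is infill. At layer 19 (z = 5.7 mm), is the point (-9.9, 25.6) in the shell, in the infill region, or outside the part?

infill

At z = 5.7 mm: the cube (footprint 10.5×11.5) is included at this height; the cube at (3, 13.5) (footprint 8×10) is included at this height; the cube at (7.5, 9) is present — its section is the full 24×11 rectangle; Combining (union): the regions partially overlap (shared area 30.25 mm²), so overlapping operands fuse into one piece — 1 connected region; (whole slice rotated 75° about Z — lengths, areas and connectivity unchanged). Overall, the cross-section is a single solid region. Undo the 75° rotation: the query point maps to (22.165, 16.188) in the un-rotated model frame. The nearest boundary edge runs (11.00, 20.00)→(31.50, 20.00); distance from the point to it = 3.81 mm. The point is inside the cross-section and 3.81 mm from the nearest boundary — more than the 0.8 mm shell width (2 × 0.4), so it's in the infill interior.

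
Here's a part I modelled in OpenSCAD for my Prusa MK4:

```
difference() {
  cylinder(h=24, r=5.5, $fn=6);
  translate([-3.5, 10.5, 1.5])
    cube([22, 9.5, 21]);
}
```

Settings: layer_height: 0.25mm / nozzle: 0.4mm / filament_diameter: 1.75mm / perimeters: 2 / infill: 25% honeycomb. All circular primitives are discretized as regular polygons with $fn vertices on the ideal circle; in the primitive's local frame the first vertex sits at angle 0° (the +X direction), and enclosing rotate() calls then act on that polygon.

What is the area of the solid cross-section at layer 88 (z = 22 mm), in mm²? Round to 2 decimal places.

At z = 22 mm: the r=5.5 cylinder gives a regular 6-gon of circumradius 5.5 (constant along its height) (area = (6/2)·5.500²·sin(360°/6) = 78.59 mm²); the cube at (-3.5, 10.5) is present — its section is the full 22×9.5 rectangle (area 209.00 mm²); After the difference (first − rest): starting from the r=5.5 cylinder (78.59 mm²), the 22×9.5 cube at (-3.5, 10.5) misses the remaining region (no effect) — area = 78.59 mm². Overall, the cross-section is a single solid region. Net area = 78.59 mm².

78.59 mm²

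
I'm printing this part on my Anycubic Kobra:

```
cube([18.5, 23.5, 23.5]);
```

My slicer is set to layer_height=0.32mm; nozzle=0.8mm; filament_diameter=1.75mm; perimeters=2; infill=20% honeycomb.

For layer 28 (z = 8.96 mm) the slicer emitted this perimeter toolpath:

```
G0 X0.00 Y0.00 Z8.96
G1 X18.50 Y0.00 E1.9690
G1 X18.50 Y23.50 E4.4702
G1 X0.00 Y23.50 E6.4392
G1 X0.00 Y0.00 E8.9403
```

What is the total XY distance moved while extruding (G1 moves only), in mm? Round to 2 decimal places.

84.00 mm

Sum the Euclidean lengths of each G1 segment: total = 84.00 mm.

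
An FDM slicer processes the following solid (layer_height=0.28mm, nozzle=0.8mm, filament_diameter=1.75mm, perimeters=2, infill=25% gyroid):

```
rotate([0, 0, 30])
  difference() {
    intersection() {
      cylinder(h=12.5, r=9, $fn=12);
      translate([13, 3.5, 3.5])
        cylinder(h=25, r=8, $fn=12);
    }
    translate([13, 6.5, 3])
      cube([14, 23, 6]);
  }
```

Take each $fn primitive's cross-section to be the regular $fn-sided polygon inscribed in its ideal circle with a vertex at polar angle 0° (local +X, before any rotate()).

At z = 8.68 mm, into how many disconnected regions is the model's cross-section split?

1

At z = 8.68 mm: the cylinder: section is a regular 12-gon, circumradius r=9; the cylinder at (13, 3.5): section is a regular 12-gon, circumradius r=8; Taking the intersection: the r=8 cylinder at (13, 3.5) partially overlaps the r=9 cylinder; clipping to the common part keeps 20.57 mm² — 1 connected region; the 14×23 cube at (13, 6.5) contributes its full rectangle; Taking the first minus the rest: starting from the result so far, the 14×23 cube at (13, 6.5) misses the remaining region (no effect) — 1 connected region; (whole slice rotated 30° about Z — lengths, areas and connectivity unchanged). The result has 1 disconnected region.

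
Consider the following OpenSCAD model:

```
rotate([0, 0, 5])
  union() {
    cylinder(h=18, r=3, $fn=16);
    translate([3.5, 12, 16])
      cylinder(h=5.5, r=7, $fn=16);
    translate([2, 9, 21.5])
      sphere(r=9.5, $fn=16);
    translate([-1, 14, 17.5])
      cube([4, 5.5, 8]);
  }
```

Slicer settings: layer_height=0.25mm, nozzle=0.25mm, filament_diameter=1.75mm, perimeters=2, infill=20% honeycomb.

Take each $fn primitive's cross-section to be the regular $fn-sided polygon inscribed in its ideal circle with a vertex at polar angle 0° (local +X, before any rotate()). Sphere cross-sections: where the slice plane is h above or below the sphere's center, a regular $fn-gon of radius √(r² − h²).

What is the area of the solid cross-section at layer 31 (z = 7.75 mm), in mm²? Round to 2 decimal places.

27.55 mm²

At z = 7.75 mm: the r=3 cylinder gives a regular 16-gon of circumradius 3 (constant along its height) (area = (16/2)·3.000²·sin(360°/16) = 27.55 mm²); the cylinder at (3.5, 12) is absent (z outside [16, 21.5]); the sphere at (2, 9) does not reach this height (|z−center|=13.750 > r=9.5); the cube at (-1, 14) is absent (z outside [17.5, 25.5]); Combining (union): only the r=3 cylinder is present, so the union is just that shape — area = 27.55 mm²; (rotated 5° about Z; rotation is an isometry so areas/perimeters/island counts are preserved). Overall, the cross-section is a single solid region. Net area = 27.55 mm².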